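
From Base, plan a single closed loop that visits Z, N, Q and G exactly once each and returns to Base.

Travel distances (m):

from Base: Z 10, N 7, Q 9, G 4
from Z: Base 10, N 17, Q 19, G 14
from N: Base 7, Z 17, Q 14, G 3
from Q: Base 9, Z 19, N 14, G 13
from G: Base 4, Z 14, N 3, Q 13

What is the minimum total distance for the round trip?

Minimum total distance: 50 m.

Base → Z → N → Q → G → Base: 10+17+14+13+4 = 58
Base → Z → N → G → Q → Base: 10+17+3+13+9 = 52
Base → Z → Q → N → G → Base: 10+19+14+3+4 = 50
Base → Z → Q → G → N → Base: 10+19+13+3+7 = 52
Base → Z → G → N → Q → Base: 10+14+3+14+9 = 50
Base → Z → G → Q → N → Base: 10+14+13+14+7 = 58
Base → N → Z → Q → G → Base: 7+17+19+13+4 = 60
Base → N → Z → G → Q → Base: 7+17+14+13+9 = 60
Base → N → Q → Z → G → Base: 7+14+19+14+4 = 58
Base → N → G → Z → Q → Base: 7+3+14+19+9 = 52
Base → Q → Z → N → G → Base: 9+19+17+3+4 = 52
Base → Q → N → Z → G → Base: 9+14+17+14+4 = 58
The minimum is 50.
One optimal route: Base → Z → Q → N → G → Base (or its reverse).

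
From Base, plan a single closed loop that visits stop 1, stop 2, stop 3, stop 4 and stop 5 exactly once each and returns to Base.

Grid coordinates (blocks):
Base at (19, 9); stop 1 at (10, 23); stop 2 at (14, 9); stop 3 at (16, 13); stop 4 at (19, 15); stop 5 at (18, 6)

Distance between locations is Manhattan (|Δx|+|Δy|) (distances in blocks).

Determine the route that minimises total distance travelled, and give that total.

Minimum total distance: 56 blocks.

With 5 stops there are 5!/2 = 60 distinct round trips (a route and its reverse cost the same).
Base → stop 1 → stop 2 → stop 3 → stop 4 → stop 5 → Base: 23+18+6+5+10+4 = 66
Base → stop 1 → stop 2 → stop 3 → stop 5 → stop 4 → Base: 23+18+6+9+10+6 = 72
Base → stop 1 → stop 2 → stop 4 → stop 3 → stop 5 → Base: 23+18+11+5+9+4 = 70
Base → stop 1 → stop 2 → stop 4 → stop 5 → stop 3 → Base: 23+18+11+10+9+7 = 78
Base → stop 1 → stop 2 → stop 5 → stop 3 → stop 4 → Base: 23+18+7+9+5+6 = 68
Base → stop 1 → stop 2 → stop 5 → stop 4 → stop 3 → Base: 23+18+7+10+5+7 = 70
Base → stop 1 → stop 3 → stop 2 → stop 4 → stop 5 → Base: 23+16+6+11+10+4 = 70
Base → stop 1 → stop 3 → stop 2 → stop 5 → stop 4 → Base: 23+16+6+7+10+6 = 68
Base → stop 1 → stop 3 → stop 4 → stop 2 → stop 5 → Base: 23+16+5+11+7+4 = 66
Base → stop 1 → stop 3 → stop 4 → stop 5 → stop 2 → Base: 23+16+5+10+7+5 = 66
Base → stop 1 → stop 3 → stop 5 → stop 2 → stop 4 → Base: 23+16+9+7+11+6 = 72
Base → stop 1 → stop 3 → stop 5 → stop 4 → stop 2 → Base: 23+16+9+10+11+5 = 74
Base → stop 1 → stop 4 → stop 2 → stop 3 → stop 5 → Base: 23+17+11+6+9+4 = 70
Base → stop 1 → stop 4 → stop 2 → stop 5 → stop 3 → Base: 23+17+11+7+9+7 = 74
… (46 more)
Base → stop 4 → stop 1 → stop 3 → stop 2 → stop 5 → Base: 6+17+16+6+7+4 = 56  ← best
The minimum is 56.
One optimal route: Base → stop 4 → stop 1 → stop 3 → stop 2 → stop 5 → Base (or its reverse).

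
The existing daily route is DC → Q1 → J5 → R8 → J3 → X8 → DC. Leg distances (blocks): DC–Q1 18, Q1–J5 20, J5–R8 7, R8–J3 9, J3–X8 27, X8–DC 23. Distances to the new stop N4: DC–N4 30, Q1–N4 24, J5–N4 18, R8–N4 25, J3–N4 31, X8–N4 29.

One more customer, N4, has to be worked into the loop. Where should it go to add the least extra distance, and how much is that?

Insertion cost between consecutive stops i–j is d(i,N4) + d(N4,j) − d(i,j):
  between DC and Q1: 30 + 24 − 18 = 36
  between Q1 and J5: 24 + 18 − 20 = 22
  between J5 and R8: 18 + 25 − 7 = 36
  between R8 and J3: 25 + 31 − 9 = 47
  between J3 and X8: 31 + 29 − 27 = 33
  between X8 and DC: 29 + 30 − 23 = 36
Cheapest insertion is between Q1 and J5, adding 22.
New total = 104 + 22 = 126.

Minimum extra distance: 22 blocks, inserting N4 between Q1 and J5.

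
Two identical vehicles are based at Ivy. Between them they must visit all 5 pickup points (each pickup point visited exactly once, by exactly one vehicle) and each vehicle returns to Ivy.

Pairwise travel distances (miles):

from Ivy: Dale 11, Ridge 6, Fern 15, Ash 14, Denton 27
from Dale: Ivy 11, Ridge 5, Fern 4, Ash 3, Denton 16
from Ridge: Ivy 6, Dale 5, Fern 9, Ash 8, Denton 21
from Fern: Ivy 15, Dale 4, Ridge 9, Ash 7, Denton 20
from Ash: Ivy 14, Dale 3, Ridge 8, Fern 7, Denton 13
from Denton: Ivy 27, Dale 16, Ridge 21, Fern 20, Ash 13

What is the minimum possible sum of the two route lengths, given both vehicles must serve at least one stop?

There are 2^4 − 1 = 15 ways to divide the 5 stops into two non-empty groups. For each, the best each vehicle can do is its own shortest tour through its group:
  {Dale} + {Ridge, Fern, Ash, Denton}: 22 + 62 = 84
  {Ridge} + {Dale, Fern, Ash, Denton}: 12 + 62 = 74
  {Dale, Ridge} + {Fern, Ash, Denton}: 22 + 62 = 84
  {Fern} + {Dale, Ridge, Ash, Denton}: 30 + 54 = 84
  {Dale, Fern} + {Ridge, Ash, Denton}: 30 + 54 = 84
  {Ridge, Fern} + {Dale, Ash, Denton}: 30 + 54 = 84
  … (15 splits in total)
Best: vehicle 1 Ivy → Ridge → Ivy = 12; vehicle 2 Ivy → Dale → Fern → Ash → Denton → Ivy = 62; combined 74.

Minimum combined distance: 74 miles.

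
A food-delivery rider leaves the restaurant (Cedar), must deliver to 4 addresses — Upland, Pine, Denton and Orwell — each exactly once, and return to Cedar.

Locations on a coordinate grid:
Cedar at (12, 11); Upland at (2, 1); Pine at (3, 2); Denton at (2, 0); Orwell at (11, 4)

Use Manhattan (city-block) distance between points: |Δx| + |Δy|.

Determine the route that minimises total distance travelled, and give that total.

There are 12 distinct closed tours to check (reversals are equivalent).
Cedar-Upland-Pine-Denton-Orwell-Cedar: 20+2+3+13+8 = 46
Cedar-Upland-Pine-Orwell-Denton-Cedar: 20+2+10+13+21 = 66
Cedar-Upland-Denton-Pine-Orwell-Cedar: 20+1+3+10+8 = 42
Cedar-Upland-Denton-Orwell-Pine-Cedar: 20+1+13+10+18 = 62
Cedar-Upland-Orwell-Pine-Denton-Cedar: 20+12+10+3+21 = 66
Cedar-Upland-Orwell-Denton-Pine-Cedar: 20+12+13+3+18 = 66
Cedar-Pine-Upland-Denton-Orwell-Cedar: 18+2+1+13+8 = 42
Cedar-Pine-Upland-Orwell-Denton-Cedar: 18+2+12+13+21 = 66
Cedar-Pine-Denton-Upland-Orwell-Cedar: 18+3+1+12+8 = 42
Cedar-Pine-Orwell-Upland-Denton-Cedar: 18+10+12+1+21 = 62
Cedar-Denton-Upland-Pine-Orwell-Cedar: 21+1+2+10+8 = 42
Cedar-Denton-Pine-Upland-Orwell-Cedar: 21+3+2+12+8 = 46
The minimum is 42.
One optimal route: Cedar → Upland → Denton → Pine → Orwell → Cedar (or its reverse).

42 — the shortest possible round trip.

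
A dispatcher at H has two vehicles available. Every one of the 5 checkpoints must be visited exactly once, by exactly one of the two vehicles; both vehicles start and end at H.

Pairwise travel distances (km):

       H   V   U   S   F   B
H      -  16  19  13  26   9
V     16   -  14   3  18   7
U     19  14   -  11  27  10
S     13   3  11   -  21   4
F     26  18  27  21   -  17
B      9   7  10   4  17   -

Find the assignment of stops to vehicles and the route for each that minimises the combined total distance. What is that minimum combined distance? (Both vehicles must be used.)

95 km — the smallest possible combined total.

Check every non-empty split of the stops between the two vehicles; for each half take its own optimal tour:
  {V} + {U, S, F, B}: 32 + 77 = 109
  {U} + {V, S, F, B}: 38 + 60 = 98
  {V, U} + {S, F, B}: 49 + 60 = 109
  {S} + {V, U, F, B}: 26 + 77 = 103
  {V, S} + {U, F, B}: 32 + 72 = 104
  {U, S} + {V, F, B}: 43 + 60 = 103
  … (15 splits in total)
  {V, U, S, F} + {B}: 77 + 18 = 95  ← best
Best: vehicle 1 H → U → S → V → F → H = 77; vehicle 2 H → B → H = 18; combined 95.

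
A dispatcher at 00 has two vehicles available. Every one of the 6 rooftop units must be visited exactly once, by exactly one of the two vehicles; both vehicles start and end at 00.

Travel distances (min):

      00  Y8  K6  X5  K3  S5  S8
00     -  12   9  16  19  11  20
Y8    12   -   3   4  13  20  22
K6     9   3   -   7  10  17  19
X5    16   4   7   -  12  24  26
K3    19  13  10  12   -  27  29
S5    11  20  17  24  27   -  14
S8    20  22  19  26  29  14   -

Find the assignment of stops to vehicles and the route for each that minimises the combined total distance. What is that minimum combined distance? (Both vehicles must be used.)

There are 2^5 − 1 = 31 ways to divide the 6 stops into two non-empty groups. For each, the best each vehicle can do is its own shortest tour through its group:
  {Y8} + {K6, X5, K3, S5, S8}: 24 + 82 = 106
  {K6} + {Y8, X5, K3, S5, S8}: 18 + 82 = 100
  {Y8, K6} + {X5, K3, S5, S8}: 24 + 82 = 106
  {X5} + {Y8, K6, K3, S5, S8}: 32 + 79 = 111
  {Y8, X5} + {K6, K3, S5, S8}: 32 + 73 = 105
  {K6, X5} + {Y8, K3, S5, S8}: 32 + 79 = 111
  … (31 splits in total)
  {Y8, K6, X5, K3} + {S5, S8}: 47 + 45 = 92  ← best
Best: vehicle 1 00 → Y8 → X5 → K3 → K6 → 00 = 47; vehicle 2 00 → S5 → S8 → 00 = 45; combined 92.

Minimum combined distance: 92 min.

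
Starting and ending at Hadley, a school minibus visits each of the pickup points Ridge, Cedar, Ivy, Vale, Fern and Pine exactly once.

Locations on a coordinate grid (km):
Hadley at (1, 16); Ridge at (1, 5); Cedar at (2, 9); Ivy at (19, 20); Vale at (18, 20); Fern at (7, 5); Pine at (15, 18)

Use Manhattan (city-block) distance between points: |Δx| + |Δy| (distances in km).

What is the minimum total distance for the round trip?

Minimum total distance: 68 km.

There are 360 distinct closed tours to check (reversals are equivalent).
Hadley→Ridge→Cedar→Ivy→Vale→Fern→Pine→Hadley: 11+5+28+1+26+21+16 = 108
Hadley→Ridge→Cedar→Ivy→Vale→Pine→Fern→Hadley: 11+5+28+1+5+21+17 = 88
Hadley→Ridge→Cedar→Ivy→Fern→Vale→Pine→Hadley: 11+5+28+27+26+5+16 = 118
Hadley→Ridge→Cedar→Ivy→Fern→Pine→Vale→Hadley: 11+5+28+27+21+5+21 = 118
Hadley→Ridge→Cedar→Ivy→Pine→Vale→Fern→Hadley: 11+5+28+6+5+26+17 = 98
Hadley→Ridge→Cedar→Ivy→Pine→Fern→Vale→Hadley: 11+5+28+6+21+26+21 = 118
Hadley→Ridge→Cedar→Vale→Ivy→Fern→Pine→Hadley: 11+5+27+1+27+21+16 = 108
Hadley→Ridge→Cedar→Vale→Ivy→Pine→Fern→Hadley: 11+5+27+1+6+21+17 = 88
… (352 more)
Hadley→Cedar→Ridge→Fern→Ivy→Vale→Pine→Hadley: 8+5+6+27+1+5+16 = 68  ← best
The minimum is 68.
One optimal route: Hadley → Cedar → Ridge → Fern → Ivy → Vale → Pine → Hadley (or its reverse).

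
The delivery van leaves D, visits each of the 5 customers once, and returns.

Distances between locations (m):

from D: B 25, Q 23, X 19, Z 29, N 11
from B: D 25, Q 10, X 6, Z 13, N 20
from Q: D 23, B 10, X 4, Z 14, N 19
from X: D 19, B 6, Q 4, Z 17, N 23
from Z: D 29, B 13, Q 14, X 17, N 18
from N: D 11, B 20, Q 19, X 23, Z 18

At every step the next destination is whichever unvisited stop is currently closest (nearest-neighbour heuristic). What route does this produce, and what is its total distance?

D → [N:11 / X:19 / Q:23 / B:25 / Z:29] → N (11)
N → [Z:18 / Q:19 / B:20 / X:23] → Z (18)
Z → [B:13 / Q:14 / X:17] → B (13)
B → [X:6 / Q:10] → X (6)
X → [Q:4] → Q (4)
Return Q→D: 23.
Total = 11 + 18 + 13 + 6 + 4 + 23 = 75.

Nearest-neighbour total = 75 m; route D → N → Z → B → X → Q → D.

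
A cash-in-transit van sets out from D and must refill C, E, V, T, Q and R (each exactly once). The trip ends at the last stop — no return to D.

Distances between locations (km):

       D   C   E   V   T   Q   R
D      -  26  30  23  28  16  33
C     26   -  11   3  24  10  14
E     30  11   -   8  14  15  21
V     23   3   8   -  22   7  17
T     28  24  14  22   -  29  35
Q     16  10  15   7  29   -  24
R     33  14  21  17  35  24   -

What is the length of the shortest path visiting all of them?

75 km — the minimum one-way total.

There are 6! = 720 possible orderings.
D→C→E→V→T→Q→R: 26+11+8+22+29+24 = 120
D→C→E→V→T→R→Q: 26+11+8+22+35+24 = 126
D→C→E→V→Q→T→R: 26+11+8+7+29+35 = 116
D→C→E→V→Q→R→T: 26+11+8+7+24+35 = 111
D→C→E→V→R→T→Q: 26+11+8+17+35+29 = 126
D→C→E→V→R→Q→T: 26+11+8+17+24+29 = 115
D→C→E→T→V→Q→R: 26+11+14+22+7+24 = 104
D→C→E→T→V→R→Q: 26+11+14+22+17+24 = 114
… (712 more)
D→Q→V→C→R→E→T: 16+7+3+14+21+14 = 75  ← best
The minimum is 75.
One shortest path: D → Q → V → C → R → E → T.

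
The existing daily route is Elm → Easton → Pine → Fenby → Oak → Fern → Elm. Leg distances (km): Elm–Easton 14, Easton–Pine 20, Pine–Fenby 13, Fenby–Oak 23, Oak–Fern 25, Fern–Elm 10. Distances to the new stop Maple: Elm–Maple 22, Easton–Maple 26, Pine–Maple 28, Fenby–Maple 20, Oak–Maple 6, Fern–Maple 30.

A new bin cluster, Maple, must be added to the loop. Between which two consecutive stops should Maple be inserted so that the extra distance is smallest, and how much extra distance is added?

+3 km — insert Maple between Fenby and Oak.

Insertion cost between consecutive stops i–j is d(i,Maple) + d(Maple,j) − d(i,j):
  between Elm and Easton: 22 + 26 − 14 = 34
  between Easton and Pine: 26 + 28 − 20 = 34
  between Pine and Fenby: 28 + 20 − 13 = 35
  between Fenby and Oak: 20 + 6 − 23 = 3
  between Oak and Fern: 6 + 30 − 25 = 11
  between Fern and Elm: 30 + 22 − 10 = 42
Cheapest insertion is between Fenby and Oak, adding 3.
New total = 105 + 3 = 108.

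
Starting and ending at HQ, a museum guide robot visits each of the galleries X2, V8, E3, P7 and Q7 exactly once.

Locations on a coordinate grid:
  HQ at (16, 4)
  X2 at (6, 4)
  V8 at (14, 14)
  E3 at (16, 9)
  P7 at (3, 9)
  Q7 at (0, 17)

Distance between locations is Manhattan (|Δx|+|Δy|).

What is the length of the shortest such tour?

HQ→X2→V8→E3→P7→Q7→HQ: 10+18+7+13+11+29 = 88
HQ→X2→V8→E3→Q7→P7→HQ: 10+18+7+24+11+18 = 88
HQ→X2→V8→P7→E3→Q7→HQ: 10+18+16+13+24+29 = 110
HQ→X2→V8→P7→Q7→E3→HQ: 10+18+16+11+24+5 = 84
HQ→X2→V8→Q7→E3→P7→HQ: 10+18+17+24+13+18 = 100
HQ→X2→V8→Q7→P7→E3→HQ: 10+18+17+11+13+5 = 74
HQ→X2→E3→V8→P7→Q7→HQ: 10+15+7+16+11+29 = 88
HQ→X2→E3→V8→Q7→P7→HQ: 10+15+7+17+11+18 = 78
HQ→X2→E3→P7→V8→Q7→HQ: 10+15+13+16+17+29 = 100
HQ→X2→E3→P7→Q7→V8→HQ: 10+15+13+11+17+12 = 78
HQ→X2→E3→Q7→V8→P7→HQ: 10+15+24+17+16+18 = 100
HQ→X2→E3→Q7→P7→V8→HQ: 10+15+24+11+16+12 = 88
HQ→X2→P7→V8→E3→Q7→HQ: 10+8+16+7+24+29 = 94
HQ→X2→P7→V8→Q7→E3→HQ: 10+8+16+17+24+5 = 80
… (46 more)
HQ→X2→P7→Q7→V8→E3→HQ: 10+8+11+17+7+5 = 58  ← best
The minimum is 58.
One optimal route: HQ → X2 → P7 → Q7 → V8 → E3 → HQ (or its reverse).

Shortest round trip = 58.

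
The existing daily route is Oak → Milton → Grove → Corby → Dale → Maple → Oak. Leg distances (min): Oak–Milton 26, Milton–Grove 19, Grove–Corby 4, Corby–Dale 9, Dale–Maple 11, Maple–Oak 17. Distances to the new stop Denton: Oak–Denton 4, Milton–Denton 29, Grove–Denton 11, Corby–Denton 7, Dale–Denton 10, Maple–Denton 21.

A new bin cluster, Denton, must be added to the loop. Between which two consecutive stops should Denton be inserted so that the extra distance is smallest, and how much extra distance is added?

Adding 7 min by placing Denton on the Oak–Milton leg.

Insertion cost between consecutive stops i–j is d(i,Denton) + d(Denton,j) − d(i,j):
  between Oak and Milton: 4 + 29 − 26 = 7
  between Milton and Grove: 29 + 11 − 19 = 21
  between Grove and Corby: 11 + 7 − 4 = 14
  between Corby and Dale: 7 + 10 − 9 = 8
  between Dale and Maple: 10 + 21 − 11 = 20
  between Maple and Oak: 21 + 4 − 17 = 8
Cheapest insertion is between Oak and Milton, adding 7.
New total = 86 + 7 = 93.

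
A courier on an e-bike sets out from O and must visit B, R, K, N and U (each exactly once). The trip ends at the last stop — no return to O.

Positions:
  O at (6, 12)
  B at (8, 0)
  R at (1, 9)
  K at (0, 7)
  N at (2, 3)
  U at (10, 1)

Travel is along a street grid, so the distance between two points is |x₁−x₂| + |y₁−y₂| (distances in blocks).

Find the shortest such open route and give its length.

Minimum one-way distance = 29 blocks.

There are 5! = 120 possible orderings.
O→B→R→K→N→U: 14+16+3+6+10 = 49
O→B→R→K→U→N: 14+16+3+16+10 = 59
O→B→R→N→K→U: 14+16+7+6+16 = 59
O→B→R→N→U→K: 14+16+7+10+16 = 63
O→B→R→U→K→N: 14+16+17+16+6 = 69
O→B→R→U→N→K: 14+16+17+10+6 = 63
O→B→K→R→N→U: 14+15+3+7+10 = 49
O→B→K→R→U→N: 14+15+3+17+10 = 59
O→B→K→N→R→U: 14+15+6+7+17 = 59
O→B→K→N→U→R: 14+15+6+10+17 = 62
O→B→K→U→R→N: 14+15+16+17+7 = 69
O→B→K→U→N→R: 14+15+16+10+7 = 62
O→B→N→R→K→U: 14+9+7+3+16 = 49
O→B→N→R→U→K: 14+9+7+17+16 = 63
… (106 more)
O→R→K→N→B→U: 8+3+6+9+3 = 29  ← best
The minimum is 29.
One shortest path: O → R → K → N → B → U.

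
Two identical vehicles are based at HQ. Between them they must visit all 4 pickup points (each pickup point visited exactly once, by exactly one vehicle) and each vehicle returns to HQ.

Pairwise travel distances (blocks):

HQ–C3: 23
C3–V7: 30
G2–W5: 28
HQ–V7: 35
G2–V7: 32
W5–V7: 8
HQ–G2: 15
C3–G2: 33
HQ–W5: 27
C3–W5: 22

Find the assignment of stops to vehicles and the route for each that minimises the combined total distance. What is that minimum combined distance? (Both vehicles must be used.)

Try each way of splitting the stops between the two vehicles (each non-empty) and, for each split, find the best tour for each vehicle:
  {C3} + {G2, W5, V7}: 46 + 82 = 128
  {G2} + {C3, W5, V7}: 30 + 88 = 118
  {C3, G2} + {W5, V7}: 71 + 70 = 141
  {W5} + {C3, G2, V7}: 54 + 100 = 154
  {C3, W5} + {G2, V7}: 72 + 82 = 154
  {G2, W5} + {C3, V7}: 70 + 88 = 158
  … (7 splits in total)
Best: vehicle 1 HQ → G2 → HQ = 30; vehicle 2 HQ → C3 → W5 → V7 → HQ = 88; combined 118.

Minimum combined distance: 118 blocks.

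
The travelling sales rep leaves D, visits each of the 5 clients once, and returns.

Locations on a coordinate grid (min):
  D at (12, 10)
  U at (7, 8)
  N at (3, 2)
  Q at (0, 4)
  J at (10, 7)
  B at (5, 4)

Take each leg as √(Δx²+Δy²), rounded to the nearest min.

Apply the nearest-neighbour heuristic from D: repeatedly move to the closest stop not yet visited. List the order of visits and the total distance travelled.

Total distance 31 min via the nearest-neighbour route D → J → U → B → N → Q → D.

D → [J:4 / U:5 / B:9 / N:12 / Q:13] → J (4)
J → [U:3 / B:6 / N:9 / Q:10] → U (3)
U → [B:4 / N:7 / Q:8] → B (4)
B → [N:3 / Q:5] → N (3)
N → [Q:4] → Q (4)
Return Q→D: 13.
Total = 4 + 3 + 4 + 3 + 4 + 13 = 31.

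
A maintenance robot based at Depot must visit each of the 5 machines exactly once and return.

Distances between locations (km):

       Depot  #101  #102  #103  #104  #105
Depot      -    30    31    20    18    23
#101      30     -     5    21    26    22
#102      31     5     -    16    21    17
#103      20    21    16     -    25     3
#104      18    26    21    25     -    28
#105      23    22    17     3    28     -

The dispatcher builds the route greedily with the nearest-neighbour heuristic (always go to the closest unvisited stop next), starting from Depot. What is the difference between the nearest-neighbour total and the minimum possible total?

Depot: #104=18, #103=20, #105=23, #101=30, #102=31 ⇒ #104
#104: #102=21, #103=25, #101=26, #105=28 ⇒ #102
#102: #101=5, #103=16, #105=17 ⇒ #101
#101: #103=21, #105=22 ⇒ #103
#103: #105=3 ⇒ #105
NN route Depot → #104 → #102 → #101 → #103 → #105 → Depot costs 91.
Optimal: Depot → #103 → #105 → #101 → #102 → #104 → Depot costs 89 (by enumerating all 60 distinct tours).
Excess = 91 − 89 = 2.

The nearest-neighbour route is 2 km longer than optimal.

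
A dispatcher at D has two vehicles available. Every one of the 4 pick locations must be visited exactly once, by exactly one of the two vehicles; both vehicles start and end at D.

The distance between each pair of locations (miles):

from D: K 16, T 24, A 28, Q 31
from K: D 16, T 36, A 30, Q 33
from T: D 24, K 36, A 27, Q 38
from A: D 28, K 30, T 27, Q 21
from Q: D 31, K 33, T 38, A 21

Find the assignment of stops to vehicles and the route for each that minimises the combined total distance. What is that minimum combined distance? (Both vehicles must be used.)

Check every non-empty split of the stops between the two vehicles; for each half take its own optimal tour:
  {K} + {T, A, Q}: 32 + 103 = 135
  {T} + {K, A, Q}: 48 + 98 = 146
  {K, T} + {A, Q}: 76 + 80 = 156
  {A} + {K, T, Q}: 56 + 111 = 167
  {K, A} + {T, Q}: 74 + 93 = 167
  {T, A} + {K, Q}: 79 + 80 = 159
  … (7 splits in total)
Best: vehicle 1 D → K → D = 32; vehicle 2 D → T → A → Q → D = 103; combined 135.

135 miles — the smallest possible combined total.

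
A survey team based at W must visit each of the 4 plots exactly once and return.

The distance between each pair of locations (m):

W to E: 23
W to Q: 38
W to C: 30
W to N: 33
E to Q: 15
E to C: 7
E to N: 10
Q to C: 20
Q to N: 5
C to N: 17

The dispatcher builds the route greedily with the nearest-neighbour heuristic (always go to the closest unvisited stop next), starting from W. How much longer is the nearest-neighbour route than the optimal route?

2 m longer than the optimal tour.

W: E=23, C=30, N=33, Q=38 ⇒ E
E: C=7, N=10, Q=15 ⇒ C
C: N=17, Q=20 ⇒ N
N: Q=5 ⇒ Q
NN route W → E → C → N → Q → W costs 90.
Optimal: W → E → C → Q → N → W costs 88 (by enumerating all 12 distinct tours).
Excess = 90 − 88 = 2.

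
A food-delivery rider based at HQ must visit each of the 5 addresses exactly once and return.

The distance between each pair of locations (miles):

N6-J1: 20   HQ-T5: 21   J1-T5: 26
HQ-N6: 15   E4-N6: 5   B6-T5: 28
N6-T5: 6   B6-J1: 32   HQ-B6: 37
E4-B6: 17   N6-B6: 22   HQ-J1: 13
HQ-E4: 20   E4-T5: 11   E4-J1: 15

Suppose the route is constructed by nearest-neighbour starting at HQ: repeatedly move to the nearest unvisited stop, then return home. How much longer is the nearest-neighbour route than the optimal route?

The nearest-neighbour route is 10 miles longer than optimal.

HQ: J1=13, N6=15, E4=20, T5=21, B6=37 ⇒ J1
J1: E4=15, N6=20, T5=26, B6=32 ⇒ E4
E4: N6=5, T5=11, B6=17 ⇒ N6
N6: T5=6, B6=22 ⇒ T5
T5: B6=28 ⇒ B6
NN route HQ → J1 → E4 → N6 → T5 → B6 → HQ costs 104.
Optimal: HQ → N6 → T5 → E4 → B6 → J1 → HQ costs 94 (by enumerating all 60 distinct tours).
Excess = 104 − 94 = 10.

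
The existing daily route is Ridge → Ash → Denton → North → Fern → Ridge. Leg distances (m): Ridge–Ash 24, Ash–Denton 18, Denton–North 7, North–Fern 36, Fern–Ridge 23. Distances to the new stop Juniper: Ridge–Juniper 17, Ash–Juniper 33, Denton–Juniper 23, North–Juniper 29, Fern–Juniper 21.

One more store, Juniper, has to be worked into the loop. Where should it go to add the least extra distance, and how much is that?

Insertion cost between consecutive stops i–j is d(i,Juniper) + d(Juniper,j) − d(i,j):
  between Ridge and Ash: 17 + 33 − 24 = 26
  between Ash and Denton: 33 + 23 − 18 = 38
  between Denton and North: 23 + 29 − 7 = 45
  between North and Fern: 29 + 21 − 36 = 14
  between Fern and Ridge: 21 + 17 − 23 = 15
Cheapest insertion is between North and Fern, adding 14.
New total = 108 + 14 = 122.

+14 m — insert Juniper between North and Fern.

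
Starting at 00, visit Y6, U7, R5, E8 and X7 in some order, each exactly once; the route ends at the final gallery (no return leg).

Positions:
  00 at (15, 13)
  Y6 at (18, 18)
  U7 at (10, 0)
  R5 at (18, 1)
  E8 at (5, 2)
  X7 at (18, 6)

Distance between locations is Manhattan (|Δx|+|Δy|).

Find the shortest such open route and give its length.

41 — the minimum one-way total.

There are 5! = 120 possible orderings.
00→Y6→U7→R5→E8→X7: 8+26+9+14+17 = 74
00→Y6→U7→R5→X7→E8: 8+26+9+5+17 = 65
00→Y6→U7→E8→R5→X7: 8+26+7+14+5 = 60
00→Y6→U7→E8→X7→R5: 8+26+7+17+5 = 63
00→Y6→U7→X7→R5→E8: 8+26+14+5+14 = 67
00→Y6→U7→X7→E8→R5: 8+26+14+17+14 = 79
00→Y6→R5→U7→E8→X7: 8+17+9+7+17 = 58
00→Y6→R5→U7→X7→E8: 8+17+9+14+17 = 65
00→Y6→R5→E8→U7→X7: 8+17+14+7+14 = 60
00→Y6→R5→E8→X7→U7: 8+17+14+17+14 = 70
00→Y6→R5→X7→U7→E8: 8+17+5+14+7 = 51
00→Y6→R5→X7→E8→U7: 8+17+5+17+7 = 54
00→Y6→E8→U7→R5→X7: 8+29+7+9+5 = 58
00→Y6→E8→U7→X7→R5: 8+29+7+14+5 = 63
… (106 more)
00→Y6→X7→R5→U7→E8: 8+12+5+9+7 = 41  ← best
The minimum is 41.
One shortest path: 00 → Y6 → X7 → R5 → U7 → E8.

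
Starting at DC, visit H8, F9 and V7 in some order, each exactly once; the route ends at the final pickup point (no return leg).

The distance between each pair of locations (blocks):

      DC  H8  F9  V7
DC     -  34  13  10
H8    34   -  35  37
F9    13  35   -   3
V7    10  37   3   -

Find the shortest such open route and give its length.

Shortest open route: 48 blocks.

There are 3! = 6 possible orderings.
DC→H8→F9→V7: 34+35+3 = 72
DC→H8→V7→F9: 34+37+3 = 74
DC→F9→H8→V7: 13+35+37 = 85
DC→F9→V7→H8: 13+3+37 = 53
DC→V7→H8→F9: 10+37+35 = 82
DC→V7→F9→H8: 10+3+35 = 48
The minimum is 48.
One shortest path: DC → V7 → F9 → H8.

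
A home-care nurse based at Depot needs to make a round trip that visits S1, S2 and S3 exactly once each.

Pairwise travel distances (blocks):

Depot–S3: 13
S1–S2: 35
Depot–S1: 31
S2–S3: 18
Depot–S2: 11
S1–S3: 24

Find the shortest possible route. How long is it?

Shortest round trip = 83 blocks.

Depot - S1 - S2 - S3 - Depot: 31+35+18+13 = 97
Depot - S1 - S3 - S2 - Depot: 31+24+18+11 = 84
Depot - S2 - S1 - S3 - Depot: 11+35+24+13 = 83
The minimum is 83.
One optimal route: Depot → S2 → S1 → S3 → Depot (or its reverse).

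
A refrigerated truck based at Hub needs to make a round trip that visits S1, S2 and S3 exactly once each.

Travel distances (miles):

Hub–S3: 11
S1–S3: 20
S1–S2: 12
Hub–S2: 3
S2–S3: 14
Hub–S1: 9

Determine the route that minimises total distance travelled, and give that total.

Minimum total distance: 46 miles.

There are 3 distinct closed tours to check (reversals are equivalent).
Hub→S1→S2→S3→Hub: 9+12+14+11 = 46
Hub→S1→S3→S2→Hub: 9+20+14+3 = 46
Hub→S2→S1→S3→Hub: 3+12+20+11 = 46
The minimum is 46.
One optimal route: Hub → S1 → S2 → S3 → Hub (or its reverse).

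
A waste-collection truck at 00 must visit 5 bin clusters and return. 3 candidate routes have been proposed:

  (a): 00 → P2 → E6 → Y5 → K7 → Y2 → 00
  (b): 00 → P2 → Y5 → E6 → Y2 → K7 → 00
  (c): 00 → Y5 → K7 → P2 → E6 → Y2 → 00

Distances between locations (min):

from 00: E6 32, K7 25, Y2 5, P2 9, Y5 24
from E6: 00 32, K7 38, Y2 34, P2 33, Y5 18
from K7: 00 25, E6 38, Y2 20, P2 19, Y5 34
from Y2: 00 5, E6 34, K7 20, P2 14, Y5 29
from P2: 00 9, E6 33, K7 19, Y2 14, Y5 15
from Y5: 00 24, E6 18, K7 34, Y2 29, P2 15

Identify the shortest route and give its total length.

119 min — (a) is the shortest.

(a): 9 + 33 + 18 + 34 + 20 + 5 = 119
(b): 9 + 15 + 18 + 34 + 20 + 25 = 121
(c): 24 + 34 + 19 + 33 + 34 + 5 = 149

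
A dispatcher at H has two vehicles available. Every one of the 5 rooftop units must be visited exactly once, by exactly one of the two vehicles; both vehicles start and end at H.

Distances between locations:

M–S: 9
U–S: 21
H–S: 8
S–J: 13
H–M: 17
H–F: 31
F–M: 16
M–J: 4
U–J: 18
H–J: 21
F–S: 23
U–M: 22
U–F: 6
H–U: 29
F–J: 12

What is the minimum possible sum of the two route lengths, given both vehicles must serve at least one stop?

Check every non-empty split of the stops between the two vehicles; for each half take its own optimal tour:
  {U} + {F, M, S, J}: 58 + 64 = 122
  {F} + {U, M, S, J}: 62 + 68 = 130
  {U, F} + {M, S, J}: 66 + 42 = 108
  {M} + {U, F, S, J}: 34 + 68 = 102
  {U, M} + {F, S, J}: 68 + 64 = 132
  {F, M} + {U, S, J}: 64 + 68 = 132
  … (15 splits in total)
  {S} + {U, F, M, J}: 16 + 68 = 84  ← best
Best: vehicle 1 H → S → H = 16; vehicle 2 H → U → F → J → M → H = 68; combined 84.

Minimum combined distance: 84.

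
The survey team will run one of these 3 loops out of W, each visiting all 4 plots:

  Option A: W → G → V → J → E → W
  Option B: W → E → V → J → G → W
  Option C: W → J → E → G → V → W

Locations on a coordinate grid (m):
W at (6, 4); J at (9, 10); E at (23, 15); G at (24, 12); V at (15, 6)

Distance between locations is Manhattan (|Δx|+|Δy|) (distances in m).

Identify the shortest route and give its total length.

Shortest is Option C, total 58 m.

Option A: 26 + 15 + 10 + 19 + 28 = 98
Option B: 28 + 17 + 10 + 17 + 26 = 98
Option C: 9 + 19 + 4 + 15 + 11 = 58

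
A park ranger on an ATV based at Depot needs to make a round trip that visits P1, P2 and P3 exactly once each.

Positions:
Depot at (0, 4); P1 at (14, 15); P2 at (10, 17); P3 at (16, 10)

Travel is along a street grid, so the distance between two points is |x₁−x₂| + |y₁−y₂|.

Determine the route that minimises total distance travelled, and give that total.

There are 3 distinct closed tours to check (reversals are equivalent).
Depot→P1→P2→P3→Depot: 25+6+13+22 = 66
Depot→P1→P3→P2→Depot: 25+7+13+23 = 68
Depot→P2→P1→P3→Depot: 23+6+7+22 = 58
The minimum is 58.
One optimal route: Depot → P2 → P1 → P3 → Depot (or its reverse).

Minimum total distance: 58.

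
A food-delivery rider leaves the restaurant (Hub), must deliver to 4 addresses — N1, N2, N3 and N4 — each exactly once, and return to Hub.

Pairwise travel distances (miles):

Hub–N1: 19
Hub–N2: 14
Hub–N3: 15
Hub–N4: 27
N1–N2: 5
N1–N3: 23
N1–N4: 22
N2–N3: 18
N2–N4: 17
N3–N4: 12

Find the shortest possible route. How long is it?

There are 12 distinct closed tours to check (reversals are equivalent).
Hub - N1 - N2 - N3 - N4 - Hub: 19+5+18+12+27 = 81
Hub - N1 - N2 - N4 - N3 - Hub: 19+5+17+12+15 = 68
Hub - N1 - N3 - N2 - N4 - Hub: 19+23+18+17+27 = 104
Hub - N1 - N3 - N4 - N2 - Hub: 19+23+12+17+14 = 85
Hub - N1 - N4 - N2 - N3 - Hub: 19+22+17+18+15 = 91
Hub - N1 - N4 - N3 - N2 - Hub: 19+22+12+18+14 = 85
Hub - N2 - N1 - N3 - N4 - Hub: 14+5+23+12+27 = 81
Hub - N2 - N1 - N4 - N3 - Hub: 14+5+22+12+15 = 68
Hub - N2 - N3 - N1 - N4 - Hub: 14+18+23+22+27 = 104
Hub - N2 - N4 - N1 - N3 - Hub: 14+17+22+23+15 = 91
Hub - N3 - N1 - N2 - N4 - Hub: 15+23+5+17+27 = 87
Hub - N3 - N2 - N1 - N4 - Hub: 15+18+5+22+27 = 87
The minimum is 68.
One optimal route: Hub → N1 → N2 → N4 → N3 → Hub (or its reverse).

Shortest round trip = 68 miles.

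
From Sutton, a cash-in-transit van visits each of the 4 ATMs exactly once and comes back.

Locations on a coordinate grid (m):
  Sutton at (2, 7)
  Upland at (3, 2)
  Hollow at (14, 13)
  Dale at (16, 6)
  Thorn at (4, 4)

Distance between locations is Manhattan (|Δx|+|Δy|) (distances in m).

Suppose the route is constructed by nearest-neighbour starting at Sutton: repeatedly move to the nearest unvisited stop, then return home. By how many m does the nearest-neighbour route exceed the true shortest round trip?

2 m longer than the optimal tour.

From Sutton: Thorn=5, Upland=6, Dale=15, Hollow=18 → choose Thorn (5).
From Thorn: Upland=3, Dale=14, Hollow=19 → choose Upland (3).
From Upland: Dale=17, Hollow=22 → choose Dale (17).
From Dale: Hollow=9 → choose Hollow (9).
NN route Sutton → Thorn → Upland → Dale → Hollow → Sutton costs 52.
Optimal: Sutton → Upland → Thorn → Dale → Hollow → Sutton costs 50 (by enumerating all 12 distinct tours).
Excess = 52 − 50 = 2.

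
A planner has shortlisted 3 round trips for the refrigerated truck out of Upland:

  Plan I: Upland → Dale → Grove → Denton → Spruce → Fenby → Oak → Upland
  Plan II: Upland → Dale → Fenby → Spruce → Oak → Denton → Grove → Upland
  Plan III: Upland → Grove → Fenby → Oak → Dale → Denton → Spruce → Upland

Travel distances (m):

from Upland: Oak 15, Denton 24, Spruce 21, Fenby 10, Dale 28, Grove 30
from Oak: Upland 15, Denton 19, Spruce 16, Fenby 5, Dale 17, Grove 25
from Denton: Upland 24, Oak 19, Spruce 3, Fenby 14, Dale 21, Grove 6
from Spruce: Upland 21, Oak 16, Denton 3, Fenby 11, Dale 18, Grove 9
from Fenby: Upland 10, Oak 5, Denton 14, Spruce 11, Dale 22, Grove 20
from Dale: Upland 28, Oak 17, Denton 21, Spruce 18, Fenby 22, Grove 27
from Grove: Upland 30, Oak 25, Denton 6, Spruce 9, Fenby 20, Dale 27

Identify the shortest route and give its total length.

Shortest is Plan I, total 95 m.

Plan I: 28 + 27 + 6 + 3 + 11 + 5 + 15 = 95
Plan II: 28 + 22 + 11 + 16 + 19 + 6 + 30 = 132
Plan III: 30 + 20 + 5 + 17 + 21 + 3 + 21 = 117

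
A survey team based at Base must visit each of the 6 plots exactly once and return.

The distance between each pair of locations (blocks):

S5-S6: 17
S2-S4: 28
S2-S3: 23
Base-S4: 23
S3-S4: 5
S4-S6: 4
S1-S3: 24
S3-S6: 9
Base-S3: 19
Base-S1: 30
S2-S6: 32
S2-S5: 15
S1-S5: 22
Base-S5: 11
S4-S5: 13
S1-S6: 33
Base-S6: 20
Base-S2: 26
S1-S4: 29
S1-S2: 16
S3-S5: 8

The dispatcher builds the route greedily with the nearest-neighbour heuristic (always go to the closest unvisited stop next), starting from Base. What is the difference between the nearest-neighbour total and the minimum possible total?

Base: S5=11, S3=19, S6=20, S4=23, S2=26, S1=30 ⇒ S5
S5: S3=8, S4=13, S2=15, S6=17, S1=22 ⇒ S3
S3: S4=5, S6=9, S2=23, S1=24 ⇒ S4
S4: S6=4, S2=28, S1=29 ⇒ S6
S6: S2=32, S1=33 ⇒ S2
S2: S1=16 ⇒ S1
NN route Base → S5 → S3 → S4 → S6 → S2 → S1 → Base costs 106.
Optimal: Base → S5 → S2 → S1 → S3 → S4 → S6 → Base costs 95 (by enumerating all 360 distinct tours).
Excess = 106 − 95 = 11.

The nearest-neighbour route is 11 blocks longer than optimal.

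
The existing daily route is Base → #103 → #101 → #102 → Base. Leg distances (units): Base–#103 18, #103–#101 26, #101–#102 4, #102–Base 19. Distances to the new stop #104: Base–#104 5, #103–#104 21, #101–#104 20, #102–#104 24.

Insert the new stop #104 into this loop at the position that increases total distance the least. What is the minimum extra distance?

Insertion cost between consecutive stops i–j is d(i,#104) + d(#104,j) − d(i,j):
  between Base and #103: 5 + 21 − 18 = 8
  between #103 and #101: 21 + 20 − 26 = 15
  between #101 and #102: 20 + 24 − 4 = 40
  between #102 and Base: 24 + 5 − 19 = 10
Cheapest insertion is between Base and #103, adding 8.
New total = 67 + 8 = 75.

Adding 8 by placing #104 on the Base–#103 leg.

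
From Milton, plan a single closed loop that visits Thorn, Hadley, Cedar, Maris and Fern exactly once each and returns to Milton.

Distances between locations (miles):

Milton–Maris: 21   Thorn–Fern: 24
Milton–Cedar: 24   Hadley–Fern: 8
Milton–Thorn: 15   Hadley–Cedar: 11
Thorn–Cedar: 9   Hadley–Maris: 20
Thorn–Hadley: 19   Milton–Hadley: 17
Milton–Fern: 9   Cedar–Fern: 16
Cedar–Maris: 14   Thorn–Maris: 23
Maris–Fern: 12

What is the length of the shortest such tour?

Milton - Thorn - Hadley - Cedar - Maris - Fern - Milton: 15+19+11+14+12+9 = 80
Milton - Thorn - Hadley - Cedar - Fern - Maris - Milton: 15+19+11+16+12+21 = 94
Milton - Thorn - Hadley - Maris - Cedar - Fern - Milton: 15+19+20+14+16+9 = 93
Milton - Thorn - Hadley - Maris - Fern - Cedar - Milton: 15+19+20+12+16+24 = 106
Milton - Thorn - Hadley - Fern - Cedar - Maris - Milton: 15+19+8+16+14+21 = 93
Milton - Thorn - Hadley - Fern - Maris - Cedar - Milton: 15+19+8+12+14+24 = 92
Milton - Thorn - Cedar - Hadley - Maris - Fern - Milton: 15+9+11+20+12+9 = 76
Milton - Thorn - Cedar - Hadley - Fern - Maris - Milton: 15+9+11+8+12+21 = 76
Milton - Thorn - Cedar - Maris - Hadley - Fern - Milton: 15+9+14+20+8+9 = 75
Milton - Thorn - Cedar - Maris - Fern - Hadley - Milton: 15+9+14+12+8+17 = 75
Milton - Thorn - Cedar - Fern - Hadley - Maris - Milton: 15+9+16+8+20+21 = 89
Milton - Thorn - Cedar - Fern - Maris - Hadley - Milton: 15+9+16+12+20+17 = 89
Milton - Thorn - Maris - Hadley - Cedar - Fern - Milton: 15+23+20+11+16+9 = 94
Milton - Thorn - Maris - Hadley - Fern - Cedar - Milton: 15+23+20+8+16+24 = 106
… (46 more)
The minimum is 75.
One optimal route: Milton → Thorn → Cedar → Maris → Hadley → Fern → Milton (or its reverse).

75 miles — the shortest possible round trip.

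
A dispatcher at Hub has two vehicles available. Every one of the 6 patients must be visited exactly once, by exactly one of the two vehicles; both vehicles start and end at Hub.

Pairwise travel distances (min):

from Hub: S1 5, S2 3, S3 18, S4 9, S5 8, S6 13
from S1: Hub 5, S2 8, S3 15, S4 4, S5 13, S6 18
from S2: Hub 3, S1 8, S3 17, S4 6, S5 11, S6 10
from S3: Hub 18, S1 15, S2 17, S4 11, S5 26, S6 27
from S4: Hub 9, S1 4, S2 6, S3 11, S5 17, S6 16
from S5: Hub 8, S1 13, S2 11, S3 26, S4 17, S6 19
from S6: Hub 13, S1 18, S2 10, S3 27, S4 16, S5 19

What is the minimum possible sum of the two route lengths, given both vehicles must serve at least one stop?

76 min — the smallest possible combined total.

Check every non-empty split of the stops between the two vehicles; for each half take its own optimal tour:
  {S1} + {S2, S3, S4, S5, S6}: 10 + 72 = 82
  {S2} + {S1, S3, S4, S5, S6}: 6 + 74 = 80
  {S1, S2} + {S3, S4, S5, S6}: 16 + 72 = 88
  {S3} + {S1, S2, S4, S5, S6}: 36 + 52 = 88
  {S1, S3} + {S2, S4, S5, S6}: 38 + 52 = 90
  {S2, S3} + {S1, S4, S5, S6}: 38 + 52 = 90
  … (31 splits in total)
  {S5} + {S1, S2, S3, S4, S6}: 16 + 60 = 76  ← best
Best: vehicle 1 Hub → S5 → Hub = 16; vehicle 2 Hub → S1 → S3 → S4 → S2 → S6 → Hub = 60; combined 76.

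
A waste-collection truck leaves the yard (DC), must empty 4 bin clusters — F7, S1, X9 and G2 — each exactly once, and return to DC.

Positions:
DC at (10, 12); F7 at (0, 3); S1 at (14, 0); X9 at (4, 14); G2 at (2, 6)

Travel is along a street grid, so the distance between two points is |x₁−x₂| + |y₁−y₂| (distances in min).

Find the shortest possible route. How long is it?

Minimum total distance: 56 min.

With 4 stops there are 4!/2 = 12 distinct round trips (a route and its reverse cost the same).
DC - F7 - S1 - X9 - G2 - DC: 19+17+24+10+14 = 84
DC - F7 - S1 - G2 - X9 - DC: 19+17+18+10+8 = 72
DC - F7 - X9 - S1 - G2 - DC: 19+15+24+18+14 = 90
DC - F7 - X9 - G2 - S1 - DC: 19+15+10+18+16 = 78
DC - F7 - G2 - S1 - X9 - DC: 19+5+18+24+8 = 74
DC - F7 - G2 - X9 - S1 - DC: 19+5+10+24+16 = 74
DC - S1 - F7 - X9 - G2 - DC: 16+17+15+10+14 = 72
DC - S1 - F7 - G2 - X9 - DC: 16+17+5+10+8 = 56
DC - S1 - X9 - F7 - G2 - DC: 16+24+15+5+14 = 74
DC - S1 - G2 - F7 - X9 - DC: 16+18+5+15+8 = 62
DC - X9 - F7 - S1 - G2 - DC: 8+15+17+18+14 = 72
DC - X9 - S1 - F7 - G2 - DC: 8+24+17+5+14 = 68
The minimum is 56.
One optimal route: DC → S1 → F7 → G2 → X9 → DC (or its reverse).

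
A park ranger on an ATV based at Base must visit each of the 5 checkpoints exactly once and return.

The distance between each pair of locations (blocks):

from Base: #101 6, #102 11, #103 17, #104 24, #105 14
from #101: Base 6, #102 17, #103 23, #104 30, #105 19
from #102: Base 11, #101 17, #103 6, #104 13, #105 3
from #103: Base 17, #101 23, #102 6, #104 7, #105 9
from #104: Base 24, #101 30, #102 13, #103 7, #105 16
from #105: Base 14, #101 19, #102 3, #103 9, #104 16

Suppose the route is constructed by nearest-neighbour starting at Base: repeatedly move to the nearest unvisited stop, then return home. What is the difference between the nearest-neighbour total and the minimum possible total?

Excess over optimum: 1 blocks.

Base: #101=6, #102=11, #105=14, #103=17, #104=24 ⇒ #101
#101: #102=17, #105=19, #103=23, #104=30 ⇒ #102
#102: #105=3, #103=6, #104=13 ⇒ #105
#105: #103=9, #104=16 ⇒ #103
#103: #104=7 ⇒ #104
NN route Base → #101 → #102 → #105 → #103 → #104 → Base costs 66.
Optimal: Base → #101 → #105 → #102 → #103 → #104 → Base costs 65 (by enumerating all 60 distinct tours).
Excess = 66 − 65 = 1.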